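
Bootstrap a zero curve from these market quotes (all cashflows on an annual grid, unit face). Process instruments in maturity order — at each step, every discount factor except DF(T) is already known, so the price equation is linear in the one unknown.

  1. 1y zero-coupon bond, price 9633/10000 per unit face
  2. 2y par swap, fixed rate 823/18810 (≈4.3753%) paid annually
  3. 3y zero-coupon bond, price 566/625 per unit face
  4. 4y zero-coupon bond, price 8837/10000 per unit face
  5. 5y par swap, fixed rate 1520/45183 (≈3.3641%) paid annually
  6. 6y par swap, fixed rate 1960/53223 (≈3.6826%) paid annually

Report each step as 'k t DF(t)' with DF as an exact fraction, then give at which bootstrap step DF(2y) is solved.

1 1 9633/10000
2 2 9177/10000
3 3 566/625
4 4 8837/10000
5 5 106/125
6 6 201/250
DF(2y) is solved at step 2

step 1 [1y] zero: DF = P = 9633/10000 ≈ 0.963300
step 2 [2y] swap r/1=823/18810: DF=(1 − 823/18810·(0.963300))/(1+823/18810) = 9177/10000 ≈ 0.917700
step 3 [3y] zero: DF = P = 566/625 ≈ 0.905600
step 4 [4y] zero: DF = P = 8837/10000 ≈ 0.883700
step 5 [5y] swap r/1=1520/45183: DF=(1 − 1520/45183·(0.963300+0.917700+0.905600+0.883700))/(1+1520/45183) = 106/125 ≈ 0.848000
step 6 [6y] swap r/1=1960/53223: DF=(1 − 1960/53223·(0.963300+0.917700+0.905600+0.883700+0.848000))/(1+1960/53223) = 201/250 ≈ 0.804000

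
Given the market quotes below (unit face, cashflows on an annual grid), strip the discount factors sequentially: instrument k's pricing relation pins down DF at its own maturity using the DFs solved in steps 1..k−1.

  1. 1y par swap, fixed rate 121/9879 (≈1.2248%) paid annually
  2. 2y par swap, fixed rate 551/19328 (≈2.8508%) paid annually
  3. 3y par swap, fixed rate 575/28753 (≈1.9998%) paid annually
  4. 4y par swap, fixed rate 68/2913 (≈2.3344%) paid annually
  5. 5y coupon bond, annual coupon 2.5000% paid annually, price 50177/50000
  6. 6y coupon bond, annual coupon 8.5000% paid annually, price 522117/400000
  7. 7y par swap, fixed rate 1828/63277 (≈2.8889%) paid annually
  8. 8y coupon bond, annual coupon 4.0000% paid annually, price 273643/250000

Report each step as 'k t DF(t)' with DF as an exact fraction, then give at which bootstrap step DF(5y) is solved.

1 1 9879/10000
2 2 9449/10000
3 3 377/400
4 4 2279/2500
5 5 8867/10000
6 6 8369/10000
7 7 2043/2500
8 8 8091/10000
DF(5y) is solved at step 5

step 1 [1y] swap r/1=121/9879: DF=(1 − 121/9879·(0))/(1+121/9879) = 9879/10000 ≈ 0.987900
step 2 [2y] swap r/1=551/19328: DF=(1 − 551/19328·(0.987900))/(1+551/19328) = 9449/10000 ≈ 0.944900
step 3 [3y] swap r/1=575/28753: DF=(1 − 575/28753·(0.987900+0.944900))/(1+575/28753) = 377/400 ≈ 0.942500
step 4 [4y] swap r/1=68/2913: DF=(1 − 68/2913·(0.987900+0.944900+0.942500))/(1+68/2913) = 2279/2500 ≈ 0.911600
step 5 [5y] bond c/1=1/40: DF=(50177/50000 − 1/40·(0.987900+0.944900+0.942500+0.911600))/(1+1/40) = 8867/10000 ≈ 0.886700
step 6 [6y] bond c/1=17/200: DF=(522117/400000 − 17/200·(0.987900+0.944900+0.942500+0.911600+0.886700))/(1+17/200) = 8369/10000 ≈ 0.836900
step 7 [7y] swap r/1=1828/63277: DF=(1 − 1828/63277·(0.987900+0.944900+0.942500+0.911600+0.886700+0.836900))/(1+1828/63277) = 2043/2500 ≈ 0.817200
step 8 [8y] bond c/1=1/25: DF=(273643/250000 − 1/25·(0.987900+0.944900+0.942500+0.911600+0.886700+0.836900+0.817200))/(1+1/25) = 8091/10000 ≈ 0.809100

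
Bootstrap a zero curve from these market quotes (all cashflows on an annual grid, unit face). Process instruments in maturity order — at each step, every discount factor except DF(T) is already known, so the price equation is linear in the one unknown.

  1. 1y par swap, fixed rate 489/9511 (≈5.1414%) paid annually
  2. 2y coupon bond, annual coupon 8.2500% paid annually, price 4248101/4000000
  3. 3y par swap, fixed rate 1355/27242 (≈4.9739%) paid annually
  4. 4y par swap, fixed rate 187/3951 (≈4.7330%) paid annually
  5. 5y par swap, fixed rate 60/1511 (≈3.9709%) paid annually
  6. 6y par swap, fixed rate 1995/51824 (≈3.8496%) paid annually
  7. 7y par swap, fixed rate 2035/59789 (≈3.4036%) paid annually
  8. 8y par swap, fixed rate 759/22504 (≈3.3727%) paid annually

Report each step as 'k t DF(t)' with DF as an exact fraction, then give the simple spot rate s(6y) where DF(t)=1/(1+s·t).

step 1 [1y] swap r/1=489/9511: DF=(1 − 489/9511·(0))/(1+489/9511) = 9511/10000 ≈ 0.951100
step 2 [2y] bond c/1=33/400: DF=(4248101/4000000 − 33/400·(0.951100))/(1+33/400) = 4543/5000 ≈ 0.908600
step 3 [3y] swap r/1=1355/27242: DF=(1 − 1355/27242·(0.951100+0.908600))/(1+1355/27242) = 1729/2000 ≈ 0.864500
step 4 [4y] swap r/1=187/3951: DF=(1 − 187/3951·(0.951100+0.908600+0.864500))/(1+187/3951) = 8317/10000 ≈ 0.831700
step 5 [5y] swap r/1=60/1511: DF=(1 − 60/1511·(0.951100+0.908600+0.864500+0.831700))/(1+60/1511) = 413/500 ≈ 0.826000
step 6 [6y] swap r/1=1995/51824: DF=(1 − 1995/51824·(0.951100+0.908600+0.864500+0.831700+0.826000))/(1+1995/51824) = 1601/2000 ≈ 0.800500
step 7 [7y] swap r/1=2035/59789: DF=(1 − 2035/59789·(0.951100+0.908600+0.864500+0.831700+0.826000+0.800500))/(1+2035/59789) = 1593/2000 ≈ 0.796500
step 8 [8y] swap r/1=759/22504: DF=(1 − 759/22504·(0.951100+0.908600+0.864500+0.831700+0.826000+0.800500+0.796500))/(1+759/22504) = 7723/10000 ≈ 0.772300

1 1 9511/10000
2 2 4543/5000
3 3 1729/2000
4 4 8317/10000
5 5 413/500
6 6 1601/2000
7 7 1593/2000
8 8 7723/10000
s(6y) = (1/(1601/2000) − 1)/(6) = 133/3202 ≈ 4.1537%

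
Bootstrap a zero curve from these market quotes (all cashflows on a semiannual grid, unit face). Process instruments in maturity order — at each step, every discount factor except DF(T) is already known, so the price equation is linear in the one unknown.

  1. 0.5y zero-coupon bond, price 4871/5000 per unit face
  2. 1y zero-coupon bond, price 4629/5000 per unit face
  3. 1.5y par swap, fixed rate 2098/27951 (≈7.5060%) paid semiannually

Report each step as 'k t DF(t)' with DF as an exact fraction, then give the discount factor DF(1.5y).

step 1 [0.5y] zero: DF = P = 4871/5000 ≈ 0.974200
step 2 [1y] zero: DF = P = 4629/5000 ≈ 0.925800
step 3 [1.5y] swap r/2=1049/27951: DF=(1 − 1049/27951·(0.974200+0.925800))/(1+1049/27951) = 8951/10000 ≈ 0.895100

1 1/2 4871/5000
2 1 4629/5000
3 3/2 8951/10000
DF(1.5y) = 8951/10000 ≈ 0.895100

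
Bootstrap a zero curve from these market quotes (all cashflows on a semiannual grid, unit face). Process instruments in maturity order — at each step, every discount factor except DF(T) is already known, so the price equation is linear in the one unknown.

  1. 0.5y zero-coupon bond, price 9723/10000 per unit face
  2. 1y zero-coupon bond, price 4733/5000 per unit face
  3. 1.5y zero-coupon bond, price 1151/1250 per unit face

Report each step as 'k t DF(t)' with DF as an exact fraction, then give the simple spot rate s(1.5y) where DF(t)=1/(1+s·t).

step 1 [0.5y] zero: DF = P = 9723/10000 ≈ 0.972300
step 2 [1y] zero: DF = P = 4733/5000 ≈ 0.946600
step 3 [1.5y] zero: DF = P = 1151/1250 ≈ 0.920800

1 1/2 9723/10000
2 1 4733/5000
3 3/2 1151/1250
s(1.5y) = (1/(1151/1250) − 1)/(3/2) = 66/1151 ≈ 5.7341%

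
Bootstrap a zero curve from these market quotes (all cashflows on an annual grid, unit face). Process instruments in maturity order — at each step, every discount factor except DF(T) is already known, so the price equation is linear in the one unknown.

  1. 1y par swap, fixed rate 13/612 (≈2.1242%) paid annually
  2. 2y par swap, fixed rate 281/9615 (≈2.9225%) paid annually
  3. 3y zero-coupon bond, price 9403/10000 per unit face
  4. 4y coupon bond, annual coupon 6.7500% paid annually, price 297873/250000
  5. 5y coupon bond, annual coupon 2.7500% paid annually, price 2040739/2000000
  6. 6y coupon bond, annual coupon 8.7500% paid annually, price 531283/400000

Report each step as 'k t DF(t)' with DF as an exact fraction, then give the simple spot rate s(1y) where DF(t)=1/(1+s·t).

1 1 612/625
2 2 4719/5000
3 3 9403/10000
4 4 9351/10000
5 5 4457/5000
6 6 211/250
s(1y) = (1/(612/625) − 1)/(1) = 13/612 ≈ 2.1242%

step 1 [1y] swap r/1=13/612: DF=(1 − 13/612·(0))/(1+13/612) = 612/625 ≈ 0.979200
step 2 [2y] swap r/1=281/9615: DF=(1 − 281/9615·(0.979200))/(1+281/9615) = 4719/5000 ≈ 0.943800
step 3 [3y] zero: DF = P = 9403/10000 ≈ 0.940300
step 4 [4y] bond c/1=27/400: DF=(297873/250000 − 27/400·(0.979200+0.943800+0.940300))/(1+27/400) = 9351/10000 ≈ 0.935100
step 5 [5y] bond c/1=11/400: DF=(2040739/2000000 − 11/400·(0.979200+0.943800+0.940300+0.935100))/(1+11/400) = 4457/5000 ≈ 0.891400
step 6 [6y] bond c/1=7/80: DF=(531283/400000 − 7/80·(0.979200+0.943800+0.940300+0.935100+0.891400))/(1+7/80) = 211/250 ≈ 0.844000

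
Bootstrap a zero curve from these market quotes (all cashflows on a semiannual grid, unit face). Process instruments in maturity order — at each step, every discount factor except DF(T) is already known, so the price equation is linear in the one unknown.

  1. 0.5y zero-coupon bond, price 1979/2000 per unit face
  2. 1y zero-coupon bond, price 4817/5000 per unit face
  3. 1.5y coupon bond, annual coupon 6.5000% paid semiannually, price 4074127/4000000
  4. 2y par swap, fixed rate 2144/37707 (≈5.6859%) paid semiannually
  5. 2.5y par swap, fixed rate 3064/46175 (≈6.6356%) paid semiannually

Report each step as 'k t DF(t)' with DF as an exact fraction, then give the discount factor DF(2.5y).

1 1/2 1979/2000
2 1 4817/5000
3 3/2 37/40
4 2 558/625
5 5/2 2117/2500
DF(2.5y) = 2117/2500 ≈ 0.846800

step 1 [0.5y] zero: DF = P = 1979/2000 ≈ 0.989500
step 2 [1y] zero: DF = P = 4817/5000 ≈ 0.963400
step 3 [1.5y] bond c/2=13/400: DF=(4074127/4000000 − 13/400·(0.989500+0.963400))/(1+13/400) = 37/40 ≈ 0.925000
step 4 [2y] swap r/2=1072/37707: DF=(1 − 1072/37707·(0.989500+0.963400+0.925000))/(1+1072/37707) = 558/625 ≈ 0.892800
step 5 [2.5y] swap r/2=1532/46175: DF=(1 − 1532/46175·(0.989500+0.963400+0.925000+0.892800))/(1+1532/46175) = 2117/2500 ≈ 0.846800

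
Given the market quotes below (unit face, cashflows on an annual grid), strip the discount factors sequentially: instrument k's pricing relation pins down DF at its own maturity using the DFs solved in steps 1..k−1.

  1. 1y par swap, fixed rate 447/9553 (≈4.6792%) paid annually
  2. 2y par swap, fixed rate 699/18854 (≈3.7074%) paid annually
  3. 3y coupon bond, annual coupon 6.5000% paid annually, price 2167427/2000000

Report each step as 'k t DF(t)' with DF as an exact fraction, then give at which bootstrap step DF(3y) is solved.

1 1 9553/10000
2 2 9301/10000
3 3 361/400
DF(3y) is solved at step 3

step 1 [1y] swap r/1=447/9553: DF=(1 − 447/9553·(0))/(1+447/9553) = 9553/10000 ≈ 0.955300
step 2 [2y] swap r/1=699/18854: DF=(1 − 699/18854·(0.955300))/(1+699/18854) = 9301/10000 ≈ 0.930100
step 3 [3y] bond c/1=13/200: DF=(2167427/2000000 − 13/200·(0.955300+0.930100))/(1+13/200) = 361/400 ≈ 0.902500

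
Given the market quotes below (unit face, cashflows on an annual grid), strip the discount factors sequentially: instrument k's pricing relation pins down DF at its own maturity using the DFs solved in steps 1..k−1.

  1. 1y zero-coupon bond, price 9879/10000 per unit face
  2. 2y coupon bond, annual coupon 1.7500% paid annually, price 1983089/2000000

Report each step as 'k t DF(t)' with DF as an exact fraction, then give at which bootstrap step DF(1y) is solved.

1 1 9879/10000
2 2 383/400
DF(1y) is solved at step 1

step 1 [1y] zero: DF = P = 9879/10000 ≈ 0.987900
step 2 [2y] bond c/1=7/400: DF=(1983089/2000000 − 7/400·(0.987900))/(1+7/400) = 383/400 ≈ 0.957500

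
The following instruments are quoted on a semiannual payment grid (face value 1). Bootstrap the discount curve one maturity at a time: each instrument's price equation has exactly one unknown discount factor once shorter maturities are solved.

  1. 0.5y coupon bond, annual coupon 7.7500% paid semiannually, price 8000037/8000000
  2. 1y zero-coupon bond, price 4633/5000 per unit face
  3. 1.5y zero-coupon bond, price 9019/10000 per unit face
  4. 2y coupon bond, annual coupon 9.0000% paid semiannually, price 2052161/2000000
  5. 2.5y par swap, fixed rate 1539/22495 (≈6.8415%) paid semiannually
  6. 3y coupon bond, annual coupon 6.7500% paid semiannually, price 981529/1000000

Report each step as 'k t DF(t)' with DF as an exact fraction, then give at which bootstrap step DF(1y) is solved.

step 1 [0.5y] bond c/2=31/800: DF=(8000037/8000000 − 31/800·(0))/(1+31/800) = 9627/10000 ≈ 0.962700
step 2 [1y] zero: DF = P = 4633/5000 ≈ 0.926600
step 3 [1.5y] zero: DF = P = 9019/10000 ≈ 0.901900
step 4 [2y] bond c/2=9/200: DF=(2052161/2000000 − 9/200·(0.962700+0.926600+0.901900))/(1+9/200) = 8617/10000 ≈ 0.861700
step 5 [2.5y] swap r/2=1539/44990: DF=(1 − 1539/44990·(0.962700+0.926600+0.901900+0.861700))/(1+1539/44990) = 8461/10000 ≈ 0.846100
step 6 [3y] bond c/2=27/800: DF=(981529/1000000 − 27/800·(0.962700+0.926600+0.901900+0.861700+0.846100))/(1+27/800) = 4013/5000 ≈ 0.802600

1 1/2 9627/10000
2 1 4633/5000
3 3/2 9019/10000
4 2 8617/10000
5 5/2 8461/10000
6 3 4013/5000
DF(1y) is solved at step 2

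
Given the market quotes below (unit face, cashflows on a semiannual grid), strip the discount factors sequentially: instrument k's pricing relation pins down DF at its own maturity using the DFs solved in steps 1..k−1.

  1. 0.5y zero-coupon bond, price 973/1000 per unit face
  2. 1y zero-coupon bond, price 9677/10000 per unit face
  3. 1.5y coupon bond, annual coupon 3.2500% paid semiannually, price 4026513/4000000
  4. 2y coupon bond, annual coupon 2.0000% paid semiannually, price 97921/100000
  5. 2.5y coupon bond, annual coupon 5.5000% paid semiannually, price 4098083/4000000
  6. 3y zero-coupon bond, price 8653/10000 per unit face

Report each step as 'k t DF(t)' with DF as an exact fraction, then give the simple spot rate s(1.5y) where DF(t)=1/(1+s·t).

1 1/2 973/1000
2 1 9677/10000
3 3/2 1919/2000
4 2 588/625
5 5/2 8943/10000
6 3 8653/10000
s(1.5y) = (1/(1919/2000) − 1)/(3/2) = 54/1919 ≈ 2.8140%

step 1 [0.5y] zero: DF = P = 973/1000 ≈ 0.973000
step 2 [1y] zero: DF = P = 9677/10000 ≈ 0.967700
step 3 [1.5y] bond c/2=13/800: DF=(4026513/4000000 − 13/800·(0.973000+0.967700))/(1+13/800) = 1919/2000 ≈ 0.959500
step 4 [2y] bond c/2=1/100: DF=(97921/100000 − 1/100·(0.973000+0.967700+0.959500))/(1+1/100) = 588/625 ≈ 0.940800
step 5 [2.5y] bond c/2=11/400: DF=(4098083/4000000 − 11/400·(0.973000+0.967700+0.959500+0.940800))/(1+11/400) = 8943/10000 ≈ 0.894300
step 6 [3y] zero: DF = P = 8653/10000 ≈ 0.865300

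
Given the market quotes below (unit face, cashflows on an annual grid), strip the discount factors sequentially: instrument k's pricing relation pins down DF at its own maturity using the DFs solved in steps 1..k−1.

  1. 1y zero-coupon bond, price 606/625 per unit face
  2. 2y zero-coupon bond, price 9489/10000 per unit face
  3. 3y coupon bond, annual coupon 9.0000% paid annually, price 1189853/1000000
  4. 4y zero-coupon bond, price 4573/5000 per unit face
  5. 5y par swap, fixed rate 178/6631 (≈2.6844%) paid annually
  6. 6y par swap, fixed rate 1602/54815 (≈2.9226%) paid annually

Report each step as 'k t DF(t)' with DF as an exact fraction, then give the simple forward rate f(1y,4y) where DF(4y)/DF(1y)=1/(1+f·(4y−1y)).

step 1 [1y] zero: DF = P = 606/625 ≈ 0.969600
step 2 [2y] zero: DF = P = 9489/10000 ≈ 0.948900
step 3 [3y] bond c/1=9/100: DF=(1189853/1000000 − 9/100·(0.969600+0.948900))/(1+9/100) = 2333/2500 ≈ 0.933200
step 4 [4y] zero: DF = P = 4573/5000 ≈ 0.914600
step 5 [5y] swap r/1=178/6631: DF=(1 − 178/6631·(0.969600+0.948900+0.933200+0.914600))/(1+178/6631) = 4377/5000 ≈ 0.875400
step 6 [6y] swap r/1=1602/54815: DF=(1 − 1602/54815·(0.969600+0.948900+0.933200+0.914600+0.875400))/(1+1602/54815) = 4199/5000 ≈ 0.839800

1 1 606/625
2 2 9489/10000
3 3 2333/2500
4 4 4573/5000
5 5 4377/5000
6 6 4199/5000
f(1y,4y) = ((606/625)/(4573/5000) − 1)/(3) = 275/13719 ≈ 2.0045%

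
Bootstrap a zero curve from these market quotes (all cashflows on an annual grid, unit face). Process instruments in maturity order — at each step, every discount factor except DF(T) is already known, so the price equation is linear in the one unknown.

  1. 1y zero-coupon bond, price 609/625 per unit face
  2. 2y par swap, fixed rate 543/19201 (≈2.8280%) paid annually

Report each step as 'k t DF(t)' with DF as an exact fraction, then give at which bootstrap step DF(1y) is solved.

1 1 609/625
2 2 9457/10000
DF(1y) is solved at step 1

step 1 [1y] zero: DF = P = 609/625 ≈ 0.974400
step 2 [2y] swap r/1=543/19201: DF=(1 − 543/19201·(0.974400))/(1+543/19201) = 9457/10000 ≈ 0.945700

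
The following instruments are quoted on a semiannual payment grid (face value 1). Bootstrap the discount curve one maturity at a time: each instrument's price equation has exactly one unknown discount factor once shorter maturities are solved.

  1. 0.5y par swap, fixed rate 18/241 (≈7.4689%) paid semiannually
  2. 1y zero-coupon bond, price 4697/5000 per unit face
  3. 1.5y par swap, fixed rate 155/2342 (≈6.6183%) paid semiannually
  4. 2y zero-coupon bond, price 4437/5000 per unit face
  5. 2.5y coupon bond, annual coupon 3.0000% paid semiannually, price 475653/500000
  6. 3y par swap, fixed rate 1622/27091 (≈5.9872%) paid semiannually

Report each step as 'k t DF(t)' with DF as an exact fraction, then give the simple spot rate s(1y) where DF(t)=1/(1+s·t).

1 1/2 241/250
2 1 4697/5000
3 3/2 907/1000
4 2 4437/5000
5 5/2 4413/5000
6 3 4189/5000
s(1y) = (1/(4697/5000) − 1)/(1) = 303/4697 ≈ 6.4509%

step 1 [0.5y] swap r/2=9/241: DF=(1 − 9/241·(0))/(1+9/241) = 241/250 ≈ 0.964000
step 2 [1y] zero: DF = P = 4697/5000 ≈ 0.939400
step 3 [1.5y] swap r/2=155/4684: DF=(1 − 155/4684·(0.964000+0.939400))/(1+155/4684) = 907/1000 ≈ 0.907000
step 4 [2y] zero: DF = P = 4437/5000 ≈ 0.887400
step 5 [2.5y] bond c/2=3/200: DF=(475653/500000 − 3/200·(0.964000+0.939400+0.907000+0.887400))/(1+3/200) = 4413/5000 ≈ 0.882600
step 6 [3y] swap r/2=811/27091: DF=(1 − 811/27091·(0.964000+0.939400+0.907000+0.887400+0.882600))/(1+811/27091) = 4189/5000 ≈ 0.837800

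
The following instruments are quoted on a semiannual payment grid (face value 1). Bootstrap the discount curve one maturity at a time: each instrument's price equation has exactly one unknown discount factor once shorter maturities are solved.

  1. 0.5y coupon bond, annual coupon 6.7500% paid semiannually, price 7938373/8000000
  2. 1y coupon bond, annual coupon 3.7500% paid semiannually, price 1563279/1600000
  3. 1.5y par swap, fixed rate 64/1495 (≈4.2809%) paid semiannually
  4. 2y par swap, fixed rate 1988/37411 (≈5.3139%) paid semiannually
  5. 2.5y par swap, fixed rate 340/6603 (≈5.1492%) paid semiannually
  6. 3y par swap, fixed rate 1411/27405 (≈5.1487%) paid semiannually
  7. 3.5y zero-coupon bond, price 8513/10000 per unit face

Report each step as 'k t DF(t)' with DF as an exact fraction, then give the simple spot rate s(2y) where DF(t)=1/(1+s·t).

1 1/2 9599/10000
2 1 4707/5000
3 3/2 587/625
4 2 4503/5000
5 5/2 881/1000
6 3 8589/10000
7 7/2 8513/10000
s(2y) = (1/(4503/5000) − 1)/(2) = 497/9006 ≈ 5.5185%

step 1 [0.5y] bond c/2=27/800: DF=(7938373/8000000 − 27/800·(0))/(1+27/800) = 9599/10000 ≈ 0.959900
step 2 [1y] bond c/2=3/160: DF=(1563279/1600000 − 3/160·(0.959900))/(1+3/160) = 4707/5000 ≈ 0.941400
step 3 [1.5y] swap r/2=32/1495: DF=(1 − 32/1495·(0.959900+0.941400))/(1+32/1495) = 587/625 ≈ 0.939200
step 4 [2y] swap r/2=994/37411: DF=(1 − 994/37411·(0.959900+0.941400+0.939200))/(1+994/37411) = 4503/5000 ≈ 0.900600
step 5 [2.5y] swap r/2=170/6603: DF=(1 − 170/6603·(0.959900+0.941400+0.939200+0.900600))/(1+170/6603) = 881/1000 ≈ 0.881000
step 6 [3y] swap r/2=1411/54810: DF=(1 − 1411/54810·(0.959900+0.941400+0.939200+0.900600+0.881000))/(1+1411/54810) = 8589/10000 ≈ 0.858900
step 7 [3.5y] zero: DF = P = 8513/10000 ≈ 0.851300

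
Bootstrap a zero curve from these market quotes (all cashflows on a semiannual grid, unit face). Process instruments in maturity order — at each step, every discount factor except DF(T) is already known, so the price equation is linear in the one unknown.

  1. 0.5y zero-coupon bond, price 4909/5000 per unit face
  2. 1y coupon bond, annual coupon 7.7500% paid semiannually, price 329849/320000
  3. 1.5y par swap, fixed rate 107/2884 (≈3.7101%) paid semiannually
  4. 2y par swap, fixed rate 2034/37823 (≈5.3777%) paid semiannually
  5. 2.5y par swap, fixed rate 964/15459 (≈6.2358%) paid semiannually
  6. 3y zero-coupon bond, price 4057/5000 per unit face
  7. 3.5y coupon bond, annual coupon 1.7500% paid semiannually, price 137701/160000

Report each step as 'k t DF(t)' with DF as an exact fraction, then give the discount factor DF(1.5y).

step 1 [0.5y] zero: DF = P = 4909/5000 ≈ 0.981800
step 2 [1y] bond c/2=31/800: DF=(329849/320000 − 31/800·(0.981800))/(1+31/800) = 9557/10000 ≈ 0.955700
step 3 [1.5y] swap r/2=107/5768: DF=(1 − 107/5768·(0.981800+0.955700))/(1+107/5768) = 1893/2000 ≈ 0.946500
step 4 [2y] swap r/2=1017/37823: DF=(1 − 1017/37823·(0.981800+0.955700+0.946500))/(1+1017/37823) = 8983/10000 ≈ 0.898300
step 5 [2.5y] swap r/2=482/15459: DF=(1 − 482/15459·(0.981800+0.955700+0.946500+0.898300))/(1+482/15459) = 4277/5000 ≈ 0.855400
step 6 [3y] zero: DF = P = 4057/5000 ≈ 0.811400
step 7 [3.5y] bond c/2=7/800: DF=(137701/160000 − 7/800·(0.981800+0.955700+0.946500+0.898300+0.855400+0.811400))/(1+7/800) = 8059/10000 ≈ 0.805900

1 1/2 4909/5000
2 1 9557/10000
3 3/2 1893/2000
4 2 8983/10000
5 5/2 4277/5000
6 3 4057/5000
7 7/2 8059/10000
DF(1.5y) = 1893/2000 ≈ 0.946500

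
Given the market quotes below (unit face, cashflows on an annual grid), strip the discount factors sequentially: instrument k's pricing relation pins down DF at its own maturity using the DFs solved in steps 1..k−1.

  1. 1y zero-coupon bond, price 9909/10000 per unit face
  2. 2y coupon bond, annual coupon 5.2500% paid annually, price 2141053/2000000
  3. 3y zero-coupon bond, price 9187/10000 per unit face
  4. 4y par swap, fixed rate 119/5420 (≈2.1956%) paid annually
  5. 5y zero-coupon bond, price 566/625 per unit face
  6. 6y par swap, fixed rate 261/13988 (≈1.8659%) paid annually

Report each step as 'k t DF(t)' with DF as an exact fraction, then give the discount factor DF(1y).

1 1 9909/10000
2 2 9677/10000
3 3 9187/10000
4 4 9167/10000
5 5 566/625
6 6 2239/2500
DF(1y) = 9909/10000 ≈ 0.990900

step 1 [1y] zero: DF = P = 9909/10000 ≈ 0.990900
step 2 [2y] bond c/1=21/400: DF=(2141053/2000000 − 21/400·(0.990900))/(1+21/400) = 9677/10000 ≈ 0.967700
step 3 [3y] zero: DF = P = 9187/10000 ≈ 0.918700
step 4 [4y] swap r/1=119/5420: DF=(1 − 119/5420·(0.990900+0.967700+0.918700))/(1+119/5420) = 9167/10000 ≈ 0.916700
step 5 [5y] zero: DF = P = 566/625 ≈ 0.905600
step 6 [6y] swap r/1=261/13988: DF=(1 − 261/13988·(0.990900+0.967700+0.918700+0.916700+0.905600))/(1+261/13988) = 2239/2500 ≈ 0.895600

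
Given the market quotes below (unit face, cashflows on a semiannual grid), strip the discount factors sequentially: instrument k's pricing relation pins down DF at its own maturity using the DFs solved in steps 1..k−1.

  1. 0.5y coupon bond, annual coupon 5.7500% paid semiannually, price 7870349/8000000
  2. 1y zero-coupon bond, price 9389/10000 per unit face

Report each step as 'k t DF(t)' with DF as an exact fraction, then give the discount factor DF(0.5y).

step 1 [0.5y] bond c/2=23/800: DF=(7870349/8000000 − 23/800·(0))/(1+23/800) = 9563/10000 ≈ 0.956300
step 2 [1y] zero: DF = P = 9389/10000 ≈ 0.938900

1 1/2 9563/10000
2 1 9389/10000
DF(0.5y) = 9563/10000 ≈ 0.956300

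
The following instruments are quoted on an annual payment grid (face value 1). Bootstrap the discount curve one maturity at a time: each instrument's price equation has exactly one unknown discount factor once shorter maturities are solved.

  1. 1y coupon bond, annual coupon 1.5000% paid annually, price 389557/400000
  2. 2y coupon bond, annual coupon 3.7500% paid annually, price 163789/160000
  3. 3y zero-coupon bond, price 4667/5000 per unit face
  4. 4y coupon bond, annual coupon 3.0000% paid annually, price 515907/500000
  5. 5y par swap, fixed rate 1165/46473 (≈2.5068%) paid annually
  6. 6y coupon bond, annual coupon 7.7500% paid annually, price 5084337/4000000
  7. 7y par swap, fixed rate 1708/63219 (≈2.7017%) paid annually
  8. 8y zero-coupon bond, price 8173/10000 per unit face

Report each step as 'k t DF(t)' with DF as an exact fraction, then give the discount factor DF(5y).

1 1 1919/2000
2 2 119/125
3 3 4667/5000
4 4 9189/10000
5 5 1767/2000
6 6 4227/5000
7 7 2073/2500
8 8 8173/10000
DF(5y) = 1767/2000 ≈ 0.883500

step 1 [1y] bond c/1=3/200: DF=(389557/400000 − 3/200·(0))/(1+3/200) = 1919/2000 ≈ 0.959500
step 2 [2y] bond c/1=3/80: DF=(163789/160000 − 3/80·(0.959500))/(1+3/80) = 119/125 ≈ 0.952000
step 3 [3y] zero: DF = P = 4667/5000 ≈ 0.933400
step 4 [4y] bond c/1=3/100: DF=(515907/500000 − 3/100·(0.959500+0.952000+0.933400))/(1+3/100) = 9189/10000 ≈ 0.918900
step 5 [5y] swap r/1=1165/46473: DF=(1 − 1165/46473·(0.959500+0.952000+0.933400+0.918900))/(1+1165/46473) = 1767/2000 ≈ 0.883500
step 6 [6y] bond c/1=31/400: DF=(5084337/4000000 − 31/400·(0.959500+0.952000+0.933400+0.918900+0.883500))/(1+31/400) = 4227/5000 ≈ 0.845400
step 7 [7y] swap r/1=1708/63219: DF=(1 − 1708/63219·(0.959500+0.952000+0.933400+0.918900+0.883500+0.845400))/(1+1708/63219) = 2073/2500 ≈ 0.829200
step 8 [8y] zero: DF = P = 8173/10000 ≈ 0.817300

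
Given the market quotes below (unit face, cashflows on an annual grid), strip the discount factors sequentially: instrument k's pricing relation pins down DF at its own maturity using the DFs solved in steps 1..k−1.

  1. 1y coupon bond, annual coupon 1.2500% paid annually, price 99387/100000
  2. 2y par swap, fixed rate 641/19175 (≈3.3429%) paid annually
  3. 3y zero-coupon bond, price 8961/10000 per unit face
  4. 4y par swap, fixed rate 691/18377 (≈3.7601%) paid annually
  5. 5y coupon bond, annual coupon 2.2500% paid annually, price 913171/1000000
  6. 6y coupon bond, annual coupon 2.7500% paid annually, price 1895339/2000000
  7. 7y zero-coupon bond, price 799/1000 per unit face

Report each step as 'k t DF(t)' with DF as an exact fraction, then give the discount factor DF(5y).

step 1 [1y] bond c/1=1/80: DF=(99387/100000 − 1/80·(0))/(1+1/80) = 1227/1250 ≈ 0.981600
step 2 [2y] swap r/1=641/19175: DF=(1 − 641/19175·(0.981600))/(1+641/19175) = 9359/10000 ≈ 0.935900
step 3 [3y] zero: DF = P = 8961/10000 ≈ 0.896100
step 4 [4y] swap r/1=691/18377: DF=(1 − 691/18377·(0.981600+0.935900+0.896100))/(1+691/18377) = 4309/5000 ≈ 0.861800
step 5 [5y] bond c/1=9/400: DF=(913171/1000000 − 9/400·(0.981600+0.935900+0.896100+0.861800))/(1+9/400) = 4061/5000 ≈ 0.812200
step 6 [6y] bond c/1=11/400: DF=(1895339/2000000 − 11/400·(0.981600+0.935900+0.896100+0.861800+0.812200))/(1+11/400) = 4011/5000 ≈ 0.802200
step 7 [7y] zero: DF = P = 799/1000 ≈ 0.799000

1 1 1227/1250
2 2 9359/10000
3 3 8961/10000
4 4 4309/5000
5 5 4061/5000
6 6 4011/5000
7 7 799/1000
DF(5y) = 4061/5000 ≈ 0.812200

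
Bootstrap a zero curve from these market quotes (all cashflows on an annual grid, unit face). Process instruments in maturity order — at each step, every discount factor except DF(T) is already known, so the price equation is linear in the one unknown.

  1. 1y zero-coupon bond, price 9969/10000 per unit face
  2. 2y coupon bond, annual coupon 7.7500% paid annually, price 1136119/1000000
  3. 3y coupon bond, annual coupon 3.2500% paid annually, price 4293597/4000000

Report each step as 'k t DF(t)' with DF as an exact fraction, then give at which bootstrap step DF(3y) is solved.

1 1 9969/10000
2 2 9827/10000
3 3 9773/10000
DF(3y) is solved at step 3

step 1 [1y] zero: DF = P = 9969/10000 ≈ 0.996900
step 2 [2y] bond c/1=31/400: DF=(1136119/1000000 − 31/400·(0.996900))/(1+31/400) = 9827/10000 ≈ 0.982700
step 3 [3y] bond c/1=13/400: DF=(4293597/4000000 − 13/400·(0.996900+0.982700))/(1+13/400) = 9773/10000 ≈ 0.977300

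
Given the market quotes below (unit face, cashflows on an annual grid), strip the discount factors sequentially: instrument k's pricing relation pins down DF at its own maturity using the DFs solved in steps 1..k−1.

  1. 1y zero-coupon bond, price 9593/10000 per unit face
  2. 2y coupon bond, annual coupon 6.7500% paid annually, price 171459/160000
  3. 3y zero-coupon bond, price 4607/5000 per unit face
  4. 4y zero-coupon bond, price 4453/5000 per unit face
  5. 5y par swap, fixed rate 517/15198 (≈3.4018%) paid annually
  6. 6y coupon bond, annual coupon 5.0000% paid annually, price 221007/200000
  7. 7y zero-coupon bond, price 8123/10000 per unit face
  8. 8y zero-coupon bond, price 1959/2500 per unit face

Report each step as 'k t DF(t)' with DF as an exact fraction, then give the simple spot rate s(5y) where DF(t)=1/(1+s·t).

1 1 9593/10000
2 2 1179/1250
3 3 4607/5000
4 4 4453/5000
5 5 8449/10000
6 6 8353/10000
7 7 8123/10000
8 8 1959/2500
s(5y) = (1/(8449/10000) − 1)/(5) = 1551/42245 ≈ 3.6714%

step 1 [1y] zero: DF = P = 9593/10000 ≈ 0.959300
step 2 [2y] bond c/1=27/400: DF=(171459/160000 − 27/400·(0.959300))/(1+27/400) = 1179/1250 ≈ 0.943200
step 3 [3y] zero: DF = P = 4607/5000 ≈ 0.921400
step 4 [4y] zero: DF = P = 4453/5000 ≈ 0.890600
step 5 [5y] swap r/1=517/15198: DF=(1 − 517/15198·(0.959300+0.943200+0.921400+0.890600))/(1+517/15198) = 8449/10000 ≈ 0.844900
step 6 [6y] bond c/1=1/20: DF=(221007/200000 − 1/20·(0.959300+0.943200+0.921400+0.890600+0.844900))/(1+1/20) = 8353/10000 ≈ 0.835300
step 7 [7y] zero: DF = P = 8123/10000 ≈ 0.812300
step 8 [8y] zero: DF = P = 1959/2500 ≈ 0.783600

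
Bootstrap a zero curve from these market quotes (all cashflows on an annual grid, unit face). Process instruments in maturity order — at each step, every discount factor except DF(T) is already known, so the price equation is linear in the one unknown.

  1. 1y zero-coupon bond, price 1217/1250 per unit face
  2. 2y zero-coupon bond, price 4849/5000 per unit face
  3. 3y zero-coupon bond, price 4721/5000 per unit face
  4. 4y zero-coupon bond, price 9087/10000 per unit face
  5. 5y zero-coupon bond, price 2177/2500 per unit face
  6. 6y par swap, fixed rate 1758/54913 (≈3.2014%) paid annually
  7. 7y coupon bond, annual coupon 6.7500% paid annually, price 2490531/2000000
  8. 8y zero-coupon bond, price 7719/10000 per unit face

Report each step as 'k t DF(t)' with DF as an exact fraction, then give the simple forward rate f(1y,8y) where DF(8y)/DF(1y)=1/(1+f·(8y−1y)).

step 1 [1y] zero: DF = P = 1217/1250 ≈ 0.973600
step 2 [2y] zero: DF = P = 4849/5000 ≈ 0.969800
step 3 [3y] zero: DF = P = 4721/5000 ≈ 0.944200
step 4 [4y] zero: DF = P = 9087/10000 ≈ 0.908700
step 5 [5y] zero: DF = P = 2177/2500 ≈ 0.870800
step 6 [6y] swap r/1=1758/54913: DF=(1 − 1758/54913·(0.973600+0.969800+0.944200+0.908700+0.870800))/(1+1758/54913) = 4121/5000 ≈ 0.824200
step 7 [7y] bond c/1=27/400: DF=(2490531/2000000 − 27/400·(0.973600+0.969800+0.944200+0.908700+0.870800+0.824200))/(1+27/400) = 8193/10000 ≈ 0.819300
step 8 [8y] zero: DF = P = 7719/10000 ≈ 0.771900

1 1 1217/1250
2 2 4849/5000
3 3 4721/5000
4 4 9087/10000
5 5 2177/2500
6 6 4121/5000
7 7 8193/10000
8 8 7719/10000
f(1y,8y) = ((1217/1250)/(7719/10000) − 1)/(7) = 2017/54033 ≈ 3.7329%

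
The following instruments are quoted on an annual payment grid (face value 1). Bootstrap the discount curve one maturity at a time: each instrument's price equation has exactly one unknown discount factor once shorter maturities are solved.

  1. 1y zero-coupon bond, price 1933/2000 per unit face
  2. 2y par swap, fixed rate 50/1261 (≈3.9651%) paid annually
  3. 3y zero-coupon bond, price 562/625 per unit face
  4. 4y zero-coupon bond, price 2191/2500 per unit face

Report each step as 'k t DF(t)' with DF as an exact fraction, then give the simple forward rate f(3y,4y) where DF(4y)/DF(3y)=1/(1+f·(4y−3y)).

step 1 [1y] zero: DF = P = 1933/2000 ≈ 0.966500
step 2 [2y] swap r/1=50/1261: DF=(1 − 50/1261·(0.966500))/(1+50/1261) = 37/40 ≈ 0.925000
step 3 [3y] zero: DF = P = 562/625 ≈ 0.899200
step 4 [4y] zero: DF = P = 2191/2500 ≈ 0.876400

1 1 1933/2000
2 2 37/40
3 3 562/625
4 4 2191/2500
f(3y,4y) = ((562/625)/(2191/2500) − 1)/(1) = 57/2191 ≈ 2.6016%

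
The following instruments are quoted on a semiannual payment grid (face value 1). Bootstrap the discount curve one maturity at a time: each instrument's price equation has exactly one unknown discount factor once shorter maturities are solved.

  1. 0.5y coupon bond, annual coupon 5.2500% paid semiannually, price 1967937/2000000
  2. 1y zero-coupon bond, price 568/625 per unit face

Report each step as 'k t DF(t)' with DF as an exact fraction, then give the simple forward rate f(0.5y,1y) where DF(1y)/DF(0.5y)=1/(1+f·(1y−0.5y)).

1 1/2 2397/2500
2 1 568/625
f(0.5y,1y) = ((2397/2500)/(568/625) − 1)/(1/2) = 125/1136 ≈ 11.0035%

step 1 [0.5y] bond c/2=21/800: DF=(1967937/2000000 − 21/800·(0))/(1+21/800) = 2397/2500 ≈ 0.958800
step 2 [1y] zero: DF = P = 568/625 ≈ 0.908800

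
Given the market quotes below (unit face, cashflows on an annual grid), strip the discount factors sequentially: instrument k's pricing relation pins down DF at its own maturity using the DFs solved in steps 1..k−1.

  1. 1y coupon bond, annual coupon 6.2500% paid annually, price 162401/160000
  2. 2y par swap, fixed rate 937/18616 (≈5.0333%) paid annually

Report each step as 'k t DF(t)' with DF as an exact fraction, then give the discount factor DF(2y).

step 1 [1y] bond c/1=1/16: DF=(162401/160000 − 1/16·(0))/(1+1/16) = 9553/10000 ≈ 0.955300
step 2 [2y] swap r/1=937/18616: DF=(1 − 937/18616·(0.955300))/(1+937/18616) = 9063/10000 ≈ 0.906300

1 1 9553/10000
2 2 9063/10000
DF(2y) = 9063/10000 ≈ 0.906300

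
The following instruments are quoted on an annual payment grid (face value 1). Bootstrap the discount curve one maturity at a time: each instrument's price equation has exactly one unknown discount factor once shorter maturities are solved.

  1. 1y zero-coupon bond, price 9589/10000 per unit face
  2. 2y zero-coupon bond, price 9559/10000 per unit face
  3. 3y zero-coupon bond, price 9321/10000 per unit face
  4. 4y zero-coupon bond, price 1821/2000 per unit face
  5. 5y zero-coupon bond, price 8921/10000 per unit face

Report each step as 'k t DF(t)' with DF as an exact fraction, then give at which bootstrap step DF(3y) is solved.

1 1 9589/10000
2 2 9559/10000
3 3 9321/10000
4 4 1821/2000
5 5 8921/10000
DF(3y) is solved at step 3

step 1 [1y] zero: DF = P = 9589/10000 ≈ 0.958900
step 2 [2y] zero: DF = P = 9559/10000 ≈ 0.955900
step 3 [3y] zero: DF = P = 9321/10000 ≈ 0.932100
step 4 [4y] zero: DF = P = 1821/2000 ≈ 0.910500
step 5 [5y] zero: DF = P = 8921/10000 ≈ 0.892100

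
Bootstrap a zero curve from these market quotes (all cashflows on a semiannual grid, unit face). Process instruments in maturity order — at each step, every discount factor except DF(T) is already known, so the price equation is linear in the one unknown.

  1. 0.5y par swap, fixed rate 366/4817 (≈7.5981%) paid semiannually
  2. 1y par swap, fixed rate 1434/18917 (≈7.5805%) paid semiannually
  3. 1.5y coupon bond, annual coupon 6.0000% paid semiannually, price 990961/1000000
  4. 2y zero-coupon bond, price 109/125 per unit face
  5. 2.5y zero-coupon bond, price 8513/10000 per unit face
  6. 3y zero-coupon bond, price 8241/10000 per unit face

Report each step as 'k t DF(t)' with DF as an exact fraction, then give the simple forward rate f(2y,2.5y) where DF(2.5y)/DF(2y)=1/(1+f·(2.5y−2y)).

step 1 [0.5y] swap r/2=183/4817: DF=(1 − 183/4817·(0))/(1+183/4817) = 4817/5000 ≈ 0.963400
step 2 [1y] swap r/2=717/18917: DF=(1 − 717/18917·(0.963400))/(1+717/18917) = 9283/10000 ≈ 0.928300
step 3 [1.5y] bond c/2=3/100: DF=(990961/1000000 − 3/100·(0.963400+0.928300))/(1+3/100) = 907/1000 ≈ 0.907000
step 4 [2y] zero: DF = P = 109/125 ≈ 0.872000
step 5 [2.5y] zero: DF = P = 8513/10000 ≈ 0.851300
step 6 [3y] zero: DF = P = 8241/10000 ≈ 0.824100

1 1/2 4817/5000
2 1 9283/10000
3 3/2 907/1000
4 2 109/125
5 5/2 8513/10000
6 3 8241/10000
f(2y,2.5y) = ((109/125)/(8513/10000) − 1)/(1/2) = 414/8513 ≈ 4.8632%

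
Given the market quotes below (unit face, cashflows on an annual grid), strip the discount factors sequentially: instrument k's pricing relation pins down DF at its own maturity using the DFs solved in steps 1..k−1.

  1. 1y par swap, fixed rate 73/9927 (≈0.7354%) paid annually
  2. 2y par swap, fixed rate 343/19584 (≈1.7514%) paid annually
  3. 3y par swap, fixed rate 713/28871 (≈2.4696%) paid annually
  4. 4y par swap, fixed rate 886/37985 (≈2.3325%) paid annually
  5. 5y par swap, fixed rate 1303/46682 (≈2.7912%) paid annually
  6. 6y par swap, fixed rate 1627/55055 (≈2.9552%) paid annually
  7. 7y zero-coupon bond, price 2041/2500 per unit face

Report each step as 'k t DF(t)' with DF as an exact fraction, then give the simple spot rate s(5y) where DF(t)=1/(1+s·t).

1 1 9927/10000
2 2 9657/10000
3 3 9287/10000
4 4 4557/5000
5 5 8697/10000
6 6 8373/10000
7 7 2041/2500
s(5y) = (1/(8697/10000) − 1)/(5) = 1303/43485 ≈ 2.9964%

step 1 [1y] swap r/1=73/9927: DF=(1 − 73/9927·(0))/(1+73/9927) = 9927/10000 ≈ 0.992700
step 2 [2y] swap r/1=343/19584: DF=(1 − 343/19584·(0.992700))/(1+343/19584) = 9657/10000 ≈ 0.965700
step 3 [3y] swap r/1=713/28871: DF=(1 − 713/28871·(0.992700+0.965700))/(1+713/28871) = 9287/10000 ≈ 0.928700
step 4 [4y] swap r/1=886/37985: DF=(1 − 886/37985·(0.992700+0.965700+0.928700))/(1+886/37985) = 4557/5000 ≈ 0.911400
step 5 [5y] swap r/1=1303/46682: DF=(1 − 1303/46682·(0.992700+0.965700+0.928700+0.911400))/(1+1303/46682) = 8697/10000 ≈ 0.869700
step 6 [6y] swap r/1=1627/55055: DF=(1 − 1627/55055·(0.992700+0.965700+0.928700+0.911400+0.869700))/(1+1627/55055) = 8373/10000 ≈ 0.837300
step 7 [7y] zero: DF = P = 2041/2500 ≈ 0.816400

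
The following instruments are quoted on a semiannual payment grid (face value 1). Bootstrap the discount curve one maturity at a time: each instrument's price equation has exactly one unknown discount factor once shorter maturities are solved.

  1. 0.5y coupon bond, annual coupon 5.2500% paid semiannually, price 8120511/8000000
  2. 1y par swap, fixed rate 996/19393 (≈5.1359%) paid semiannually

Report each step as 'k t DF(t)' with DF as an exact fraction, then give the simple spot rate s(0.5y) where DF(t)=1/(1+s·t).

step 1 [0.5y] bond c/2=21/800: DF=(8120511/8000000 − 21/800·(0))/(1+21/800) = 9891/10000 ≈ 0.989100
step 2 [1y] swap r/2=498/19393: DF=(1 − 498/19393·(0.989100))/(1+498/19393) = 4751/5000 ≈ 0.950200

1 1/2 9891/10000
2 1 4751/5000
s(0.5y) = (1/(9891/10000) − 1)/(1/2) = 218/9891 ≈ 2.2040%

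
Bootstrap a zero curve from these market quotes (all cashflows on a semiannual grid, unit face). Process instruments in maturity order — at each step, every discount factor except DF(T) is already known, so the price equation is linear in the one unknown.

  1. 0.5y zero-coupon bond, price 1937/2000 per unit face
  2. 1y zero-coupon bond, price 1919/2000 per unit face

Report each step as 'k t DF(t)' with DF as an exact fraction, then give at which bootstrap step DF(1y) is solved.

step 1 [0.5y] zero: DF = P = 1937/2000 ≈ 0.968500
step 2 [1y] zero: DF = P = 1919/2000 ≈ 0.959500

1 1/2 1937/2000
2 1 1919/2000
DF(1y) is solved at step 2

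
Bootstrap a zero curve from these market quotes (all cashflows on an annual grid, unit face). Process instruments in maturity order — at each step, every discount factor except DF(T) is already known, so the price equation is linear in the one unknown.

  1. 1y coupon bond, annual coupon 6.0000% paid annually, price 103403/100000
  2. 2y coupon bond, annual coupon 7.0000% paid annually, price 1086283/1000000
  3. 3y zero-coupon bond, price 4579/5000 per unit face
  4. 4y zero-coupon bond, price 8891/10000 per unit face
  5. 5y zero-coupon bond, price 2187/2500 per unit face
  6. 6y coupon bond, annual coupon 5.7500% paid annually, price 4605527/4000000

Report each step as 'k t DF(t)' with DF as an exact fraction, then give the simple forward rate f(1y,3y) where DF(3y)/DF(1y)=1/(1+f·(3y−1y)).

step 1 [1y] bond c/1=3/50: DF=(103403/100000 − 3/50·(0))/(1+3/50) = 1951/2000 ≈ 0.975500
step 2 [2y] bond c/1=7/100: DF=(1086283/1000000 − 7/100·(0.975500))/(1+7/100) = 4757/5000 ≈ 0.951400
step 3 [3y] zero: DF = P = 4579/5000 ≈ 0.915800
step 4 [4y] zero: DF = P = 8891/10000 ≈ 0.889100
step 5 [5y] zero: DF = P = 2187/2500 ≈ 0.874800
step 6 [6y] bond c/1=23/400: DF=(4605527/4000000 − 23/400·(0.975500+0.951400+0.915800+0.889100+0.874800))/(1+23/400) = 8383/10000 ≈ 0.838300

1 1 1951/2000
2 2 4757/5000
3 3 4579/5000
4 4 8891/10000
5 5 2187/2500
6 6 8383/10000
f(1y,3y) = ((1951/2000)/(4579/5000) − 1)/(2) = 597/18316 ≈ 3.2594%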